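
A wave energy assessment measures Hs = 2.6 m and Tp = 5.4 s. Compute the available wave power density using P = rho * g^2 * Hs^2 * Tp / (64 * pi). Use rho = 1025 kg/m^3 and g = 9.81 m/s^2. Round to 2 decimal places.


Apply wave power formula:
  g^2 = 9.81^2 = 96.2361
  Hs^2 = 2.6^2 = 6.76
  Numerator = rho * g^2 * Hs^2 * Tp = 1025 * 96.2361 * 6.76 * 5.4 = 3600827.66
  Denominator = 64 * pi = 201.0619
  P = 3600827.66 / 201.0619 = 17909.05 W/m

17909.05


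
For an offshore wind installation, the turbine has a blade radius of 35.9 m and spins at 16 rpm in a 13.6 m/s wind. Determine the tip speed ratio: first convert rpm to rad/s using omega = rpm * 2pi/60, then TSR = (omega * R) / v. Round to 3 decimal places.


Convert rotational speed to rad/s:
  omega = 16 * 2 * pi / 60 = 1.6755 rad/s
Compute tip speed:
  v_tip = omega * R = 1.6755 * 35.9 = 60.151 m/s
Tip speed ratio:
  TSR = v_tip / v_wind = 60.151 / 13.6 = 4.423

4.423


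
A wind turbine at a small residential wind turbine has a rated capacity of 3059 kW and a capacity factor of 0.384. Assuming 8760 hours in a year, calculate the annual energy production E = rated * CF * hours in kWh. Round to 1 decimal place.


Annual energy = rated_kW * capacity_factor * hours_per_year
Given: P_rated = 3059 kW, CF = 0.384, hours = 8760
E = 3059 * 0.384 * 8760
E = 10289986.6 kWh

10289986.6


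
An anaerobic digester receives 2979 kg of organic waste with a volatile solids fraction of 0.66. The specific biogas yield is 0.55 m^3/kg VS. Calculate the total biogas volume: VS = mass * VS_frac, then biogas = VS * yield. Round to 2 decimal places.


Compute volatile solids:
  VS = mass * VS_fraction = 2979 * 0.66 = 1966.14 kg
Calculate biogas volume:
  Biogas = VS * specific_yield = 1966.14 * 0.55
  Biogas = 1081.38 m^3

1081.38


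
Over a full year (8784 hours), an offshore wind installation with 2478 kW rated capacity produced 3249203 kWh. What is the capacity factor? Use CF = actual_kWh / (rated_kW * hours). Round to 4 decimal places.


Capacity factor = actual output / maximum possible output
Maximum possible = rated * hours = 2478 * 8784 = 21766752 kWh
CF = 3249203 / 21766752
CF = 0.1493

0.1493


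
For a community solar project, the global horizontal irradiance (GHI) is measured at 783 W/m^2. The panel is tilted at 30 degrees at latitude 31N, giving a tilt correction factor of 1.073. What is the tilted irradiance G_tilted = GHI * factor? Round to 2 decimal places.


Identify the given values:
  GHI = 783 W/m^2, tilt correction factor = 1.073
Apply the formula G_tilted = GHI * factor:
  G_tilted = 783 * 1.073
  G_tilted = 840.16 W/m^2

840.16


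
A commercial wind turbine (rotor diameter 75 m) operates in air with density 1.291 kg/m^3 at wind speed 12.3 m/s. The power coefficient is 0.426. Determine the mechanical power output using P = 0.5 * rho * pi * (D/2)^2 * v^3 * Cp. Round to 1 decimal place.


Step 1 -- Compute swept area:
  A = pi * (D/2)^2 = pi * (75/2)^2 = 4417.86 m^2
Step 2 -- Apply wind power equation:
  P = 0.5 * rho * A * v^3 * Cp
  v^3 = 12.3^3 = 1860.867
  P = 0.5 * 1.291 * 4417.86 * 1860.867 * 0.426
  P = 2260651.3 W

2260651.3


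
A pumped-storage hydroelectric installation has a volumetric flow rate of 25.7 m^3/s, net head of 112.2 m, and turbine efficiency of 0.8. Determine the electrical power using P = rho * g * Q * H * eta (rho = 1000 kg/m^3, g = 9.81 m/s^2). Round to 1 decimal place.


Apply the hydropower formula P = rho * g * Q * H * eta
rho * g = 1000 * 9.81 = 9810.0
P = 9810.0 * 25.7 * 112.2 * 0.8
P = 22630021.9 W

22630021.9


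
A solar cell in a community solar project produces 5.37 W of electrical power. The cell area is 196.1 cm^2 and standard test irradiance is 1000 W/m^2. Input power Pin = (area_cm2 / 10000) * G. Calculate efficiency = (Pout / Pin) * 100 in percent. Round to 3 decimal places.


First compute the input power:
  Pin = area_cm2 / 10000 * G = 196.1 / 10000 * 1000 = 19.61 W
Then compute efficiency:
  Efficiency = (Pout / Pin) * 100 = (5.37 / 19.61) * 100
  Efficiency = 27.384%

27.384


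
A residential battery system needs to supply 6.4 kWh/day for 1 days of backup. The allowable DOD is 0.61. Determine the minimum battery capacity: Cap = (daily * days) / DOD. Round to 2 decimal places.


Total energy needed = daily * days = 6.4 * 1 = 6.4 kWh
Account for depth of discharge:
  Cap = total_energy / DOD = 6.4 / 0.61
  Cap = 10.49 kWh

10.49


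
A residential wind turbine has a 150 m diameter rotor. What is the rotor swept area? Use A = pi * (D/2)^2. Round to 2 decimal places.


Compute the rotor radius:
  r = D / 2 = 150 / 2 = 75.0 m
Calculate swept area:
  A = pi * r^2 = pi * 75.0^2
  A = 17671.46 m^2

17671.46


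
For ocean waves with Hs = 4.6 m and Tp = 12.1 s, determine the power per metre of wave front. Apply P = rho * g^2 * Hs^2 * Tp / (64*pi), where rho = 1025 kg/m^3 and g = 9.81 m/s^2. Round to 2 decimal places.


Apply wave power formula:
  g^2 = 9.81^2 = 96.2361
  Hs^2 = 4.6^2 = 21.16
  Numerator = rho * g^2 * Hs^2 * Tp = 1025 * 96.2361 * 21.16 * 12.1 = 25255903.75
  Denominator = 64 * pi = 201.0619
  P = 25255903.75 / 201.0619 = 125612.56 W/m

125612.56


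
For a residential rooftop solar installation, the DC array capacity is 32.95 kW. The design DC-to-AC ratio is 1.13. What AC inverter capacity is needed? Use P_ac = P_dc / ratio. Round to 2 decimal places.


The inverter AC capacity is determined by the DC/AC ratio.
Given: P_dc = 32.95 kW, DC/AC ratio = 1.13
P_ac = P_dc / ratio = 32.95 / 1.13
P_ac = 29.16 kW

29.16


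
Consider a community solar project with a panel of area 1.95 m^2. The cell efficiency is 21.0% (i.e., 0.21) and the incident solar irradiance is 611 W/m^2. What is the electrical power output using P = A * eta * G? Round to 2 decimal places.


Use the solar power formula P = A * eta * G.
Given: A = 1.95 m^2, eta = 0.21, G = 611 W/m^2
P = 1.95 * 0.21 * 611
P = 250.20 W

250.20


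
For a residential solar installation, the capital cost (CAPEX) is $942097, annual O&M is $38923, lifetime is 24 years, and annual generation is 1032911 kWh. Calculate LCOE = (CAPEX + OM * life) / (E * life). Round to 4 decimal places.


Total cost = CAPEX + OM * lifetime = 942097 + 38923 * 24 = 942097 + 934152 = 1876249
Total generation = annual * lifetime = 1032911 * 24 = 24789864 kWh
LCOE = 1876249 / 24789864
LCOE = 0.0757 $/kWh

0.0757


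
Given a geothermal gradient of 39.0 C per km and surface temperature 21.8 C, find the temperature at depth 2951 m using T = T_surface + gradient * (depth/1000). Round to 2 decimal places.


Convert depth to km: 2951 / 1000 = 2.951 km
Temperature increase = gradient * depth_km = 39.0 * 2.951 = 115.09 C
Temperature at depth = T_surface + delta_T = 21.8 + 115.09
T = 136.89 C

136.89


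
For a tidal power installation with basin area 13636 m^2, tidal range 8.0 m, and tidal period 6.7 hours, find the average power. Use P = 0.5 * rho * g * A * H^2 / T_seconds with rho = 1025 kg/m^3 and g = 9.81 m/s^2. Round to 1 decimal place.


Convert period to seconds: T = 6.7 * 3600 = 24120.0 s
H^2 = 8.0^2 = 64.0
P = 0.5 * rho * g * A * H^2 / T
P = 0.5 * 1025 * 9.81 * 13636 * 64.0 / 24120.0
P = 181908.3 W

181908.3


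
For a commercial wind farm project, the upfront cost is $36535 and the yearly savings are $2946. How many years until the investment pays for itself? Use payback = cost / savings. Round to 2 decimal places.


Simple payback period = initial cost / annual savings
Payback = 36535 / 2946
Payback = 12.40 years

12.40


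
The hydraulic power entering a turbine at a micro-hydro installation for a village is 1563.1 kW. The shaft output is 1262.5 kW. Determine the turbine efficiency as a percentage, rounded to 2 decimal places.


Turbine efficiency = (output power / input power) * 100
eta = (1262.5 / 1563.1) * 100
eta = 80.77%

80.77


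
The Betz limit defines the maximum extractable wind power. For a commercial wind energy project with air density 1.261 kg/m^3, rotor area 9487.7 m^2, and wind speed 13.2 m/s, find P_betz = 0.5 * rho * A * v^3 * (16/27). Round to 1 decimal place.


The Betz coefficient Cp_max = 16/27 = 0.5926
v^3 = 13.2^3 = 2299.968
P_betz = 0.5 * rho * A * v^3 * Cp_max
P_betz = 0.5 * 1.261 * 9487.7 * 2299.968 * 0.5926
P_betz = 8153124.0 W

8153124.0


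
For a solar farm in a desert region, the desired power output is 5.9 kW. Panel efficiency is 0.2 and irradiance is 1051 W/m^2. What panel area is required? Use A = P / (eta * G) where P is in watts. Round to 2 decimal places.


Convert target power to watts: P = 5.9 * 1000 = 5900.0 W
Compute denominator: eta * G = 0.2 * 1051 = 210.2
Required area A = P / (eta * G) = 5900.0 / 210.2
A = 28.07 m^2

28.07


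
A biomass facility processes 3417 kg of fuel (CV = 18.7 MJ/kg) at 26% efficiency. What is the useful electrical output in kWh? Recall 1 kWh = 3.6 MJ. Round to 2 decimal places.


Total energy = mass * CV = 3417 * 18.7 = 63897.9 MJ
Useful energy = total * eta = 63897.9 * 0.26 = 16613.45 MJ
Convert to kWh: 16613.45 / 3.6
Useful energy = 4614.85 kWh

4614.85


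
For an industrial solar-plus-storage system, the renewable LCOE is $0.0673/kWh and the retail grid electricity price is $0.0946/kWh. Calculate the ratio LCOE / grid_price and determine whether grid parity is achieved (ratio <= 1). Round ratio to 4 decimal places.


Compare LCOE to grid price:
  LCOE = $0.0673/kWh, Grid price = $0.0946/kWh
  Ratio = LCOE / grid_price = 0.0673 / 0.0946 = 0.7114
  Grid parity achieved (ratio <= 1)? yes

0.7114


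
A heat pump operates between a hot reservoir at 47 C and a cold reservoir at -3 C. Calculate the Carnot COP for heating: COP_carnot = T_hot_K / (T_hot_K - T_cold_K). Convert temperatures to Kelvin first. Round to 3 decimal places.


Convert to Kelvin:
  T_hot = 47 + 273.15 = 320.15 K
  T_cold = -3 + 273.15 = 270.15 K
Apply Carnot COP formula:
  COP = T_hot_K / (T_hot_K - T_cold_K) = 320.15 / 50.0
  COP = 6.403

6.403


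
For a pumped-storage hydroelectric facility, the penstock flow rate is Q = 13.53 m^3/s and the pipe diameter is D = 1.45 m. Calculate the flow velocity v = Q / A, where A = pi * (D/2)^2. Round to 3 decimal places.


Compute pipe cross-sectional area:
  A = pi * (D/2)^2 = pi * (1.45/2)^2 = 1.6513 m^2
Calculate velocity:
  v = Q / A = 13.53 / 1.6513
  v = 8.194 m/s

8.194


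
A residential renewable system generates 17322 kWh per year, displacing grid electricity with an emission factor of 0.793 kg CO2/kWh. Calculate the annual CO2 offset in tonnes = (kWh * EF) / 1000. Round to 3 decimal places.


CO2 offset in kg = generation * emission_factor
CO2 offset = 17322 * 0.793 = 13736.35 kg
Convert to tonnes:
  CO2 offset = 13736.35 / 1000 = 13.736 tonnes

13.736


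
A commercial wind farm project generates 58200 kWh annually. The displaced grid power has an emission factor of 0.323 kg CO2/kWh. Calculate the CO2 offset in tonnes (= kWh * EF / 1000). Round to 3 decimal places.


CO2 offset in kg = generation * emission_factor
CO2 offset = 58200 * 0.323 = 18798.6 kg
Convert to tonnes:
  CO2 offset = 18798.6 / 1000 = 18.799 tonnes

18.799


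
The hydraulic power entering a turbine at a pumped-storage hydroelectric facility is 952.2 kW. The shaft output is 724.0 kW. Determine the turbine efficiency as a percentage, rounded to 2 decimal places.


Turbine efficiency = (output power / input power) * 100
eta = (724.0 / 952.2) * 100
eta = 76.03%

76.03


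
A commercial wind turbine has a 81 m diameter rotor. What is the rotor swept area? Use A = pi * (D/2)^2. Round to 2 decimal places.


Compute the rotor radius:
  r = D / 2 = 81 / 2 = 40.5 m
Calculate swept area:
  A = pi * r^2 = pi * 40.5^2
  A = 5153.00 m^2

5153.00


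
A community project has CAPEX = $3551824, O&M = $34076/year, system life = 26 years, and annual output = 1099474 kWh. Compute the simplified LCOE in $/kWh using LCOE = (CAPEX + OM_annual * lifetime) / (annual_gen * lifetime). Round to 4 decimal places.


Total cost = CAPEX + OM * lifetime = 3551824 + 34076 * 26 = 3551824 + 885976 = 4437800
Total generation = annual * lifetime = 1099474 * 26 = 28586324 kWh
LCOE = 4437800 / 28586324
LCOE = 0.1552 $/kWh

0.1552


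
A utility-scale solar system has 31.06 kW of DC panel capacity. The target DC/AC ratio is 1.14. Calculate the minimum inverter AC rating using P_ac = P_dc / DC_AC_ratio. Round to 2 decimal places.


The inverter AC capacity is determined by the DC/AC ratio.
Given: P_dc = 31.06 kW, DC/AC ratio = 1.14
P_ac = P_dc / ratio = 31.06 / 1.14
P_ac = 27.25 kW

27.25


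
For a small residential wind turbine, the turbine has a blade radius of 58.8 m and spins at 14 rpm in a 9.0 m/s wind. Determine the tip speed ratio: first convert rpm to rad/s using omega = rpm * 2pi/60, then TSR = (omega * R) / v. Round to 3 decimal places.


Convert rotational speed to rad/s:
  omega = 14 * 2 * pi / 60 = 1.4661 rad/s
Compute tip speed:
  v_tip = omega * R = 1.4661 * 58.8 = 86.205 m/s
Tip speed ratio:
  TSR = v_tip / v_wind = 86.205 / 9.0 = 9.578

9.578


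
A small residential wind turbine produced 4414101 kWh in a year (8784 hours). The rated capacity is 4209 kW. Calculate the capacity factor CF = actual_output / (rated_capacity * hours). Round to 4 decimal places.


Capacity factor = actual output / maximum possible output
Maximum possible = rated * hours = 4209 * 8784 = 36971856 kWh
CF = 4414101 / 36971856
CF = 0.1194

0.1194


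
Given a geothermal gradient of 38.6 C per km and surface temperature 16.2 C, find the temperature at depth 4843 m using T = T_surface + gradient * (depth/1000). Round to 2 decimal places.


Convert depth to km: 4843 / 1000 = 4.843 km
Temperature increase = gradient * depth_km = 38.6 * 4.843 = 186.94 C
Temperature at depth = T_surface + delta_T = 16.2 + 186.94
T = 203.14 C

203.14


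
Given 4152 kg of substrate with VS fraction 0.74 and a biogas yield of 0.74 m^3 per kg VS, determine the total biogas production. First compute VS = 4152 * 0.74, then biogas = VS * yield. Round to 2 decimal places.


Compute volatile solids:
  VS = mass * VS_fraction = 4152 * 0.74 = 3072.48 kg
Calculate biogas volume:
  Biogas = VS * specific_yield = 3072.48 * 0.74
  Biogas = 2273.64 m^3

2273.64


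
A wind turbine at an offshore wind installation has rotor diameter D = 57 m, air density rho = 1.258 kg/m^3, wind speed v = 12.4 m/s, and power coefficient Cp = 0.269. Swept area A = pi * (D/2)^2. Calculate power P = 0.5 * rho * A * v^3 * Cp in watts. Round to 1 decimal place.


Step 1 -- Compute swept area:
  A = pi * (D/2)^2 = pi * (57/2)^2 = 2551.76 m^2
Step 2 -- Apply wind power equation:
  P = 0.5 * rho * A * v^3 * Cp
  v^3 = 12.4^3 = 1906.624
  P = 0.5 * 1.258 * 2551.76 * 1906.624 * 0.269
  P = 823204.2 W

823204.2


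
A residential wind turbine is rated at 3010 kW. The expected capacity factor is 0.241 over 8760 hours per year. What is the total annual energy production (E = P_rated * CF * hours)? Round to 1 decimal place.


Annual energy = rated_kW * capacity_factor * hours_per_year
Given: P_rated = 3010 kW, CF = 0.241, hours = 8760
E = 3010 * 0.241 * 8760
E = 6354591.6 kWh

6354591.6


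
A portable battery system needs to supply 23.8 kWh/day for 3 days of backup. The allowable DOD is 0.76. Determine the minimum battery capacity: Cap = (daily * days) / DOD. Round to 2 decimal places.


Total energy needed = daily * days = 23.8 * 3 = 71.4 kWh
Account for depth of discharge:
  Cap = total_energy / DOD = 71.4 / 0.76
  Cap = 93.95 kWh

93.95


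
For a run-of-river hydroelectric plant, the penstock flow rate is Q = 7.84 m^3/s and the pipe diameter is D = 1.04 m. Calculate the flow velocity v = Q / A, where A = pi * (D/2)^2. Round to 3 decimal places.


Compute pipe cross-sectional area:
  A = pi * (D/2)^2 = pi * (1.04/2)^2 = 0.8495 m^2
Calculate velocity:
  v = Q / A = 7.84 / 0.8495
  v = 9.229 m/s

9.229


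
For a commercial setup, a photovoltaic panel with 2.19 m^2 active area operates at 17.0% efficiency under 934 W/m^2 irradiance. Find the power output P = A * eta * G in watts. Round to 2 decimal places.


Use the solar power formula P = A * eta * G.
Given: A = 2.19 m^2, eta = 0.17, G = 934 W/m^2
P = 2.19 * 0.17 * 934
P = 347.73 W

347.73


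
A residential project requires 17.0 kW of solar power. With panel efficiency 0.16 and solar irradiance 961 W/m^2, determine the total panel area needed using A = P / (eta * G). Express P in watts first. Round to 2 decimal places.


Convert target power to watts: P = 17.0 * 1000 = 17000.0 W
Compute denominator: eta * G = 0.16 * 961 = 153.76
Required area A = P / (eta * G) = 17000.0 / 153.76
A = 110.56 m^2

110.56


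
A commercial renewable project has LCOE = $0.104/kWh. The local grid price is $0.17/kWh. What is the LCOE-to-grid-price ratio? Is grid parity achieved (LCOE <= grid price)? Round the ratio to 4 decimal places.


Compare LCOE to grid price:
  LCOE = $0.104/kWh, Grid price = $0.17/kWh
  Ratio = LCOE / grid_price = 0.104 / 0.17 = 0.6118
  Grid parity achieved (ratio <= 1)? yes

0.6118


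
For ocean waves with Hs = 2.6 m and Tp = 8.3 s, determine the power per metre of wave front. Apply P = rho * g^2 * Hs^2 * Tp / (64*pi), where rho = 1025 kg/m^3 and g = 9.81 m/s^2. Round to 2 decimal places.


Apply wave power formula:
  g^2 = 9.81^2 = 96.2361
  Hs^2 = 2.6^2 = 6.76
  Numerator = rho * g^2 * Hs^2 * Tp = 1025 * 96.2361 * 6.76 * 8.3 = 5534605.48
  Denominator = 64 * pi = 201.0619
  P = 5534605.48 / 201.0619 = 27526.87 W/m

27526.87


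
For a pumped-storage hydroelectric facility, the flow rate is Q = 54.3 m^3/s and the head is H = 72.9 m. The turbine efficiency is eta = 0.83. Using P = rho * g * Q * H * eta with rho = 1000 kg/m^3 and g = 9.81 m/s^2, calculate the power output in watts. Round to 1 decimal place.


Apply the hydropower formula P = rho * g * Q * H * eta
rho * g = 1000 * 9.81 = 9810.0
P = 9810.0 * 54.3 * 72.9 * 0.83
P = 32231050.3 W

32231050.3


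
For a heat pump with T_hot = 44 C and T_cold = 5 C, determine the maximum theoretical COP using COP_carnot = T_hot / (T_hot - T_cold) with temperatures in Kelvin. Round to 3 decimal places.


Convert to Kelvin:
  T_hot = 44 + 273.15 = 317.15 K
  T_cold = 5 + 273.15 = 278.15 K
Apply Carnot COP formula:
  COP = T_hot_K / (T_hot_K - T_cold_K) = 317.15 / 39.0
  COP = 8.132

8.132


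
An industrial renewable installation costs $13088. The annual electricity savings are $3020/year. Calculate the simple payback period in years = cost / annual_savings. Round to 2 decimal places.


Simple payback period = initial cost / annual savings
Payback = 13088 / 3020
Payback = 4.33 years

4.33


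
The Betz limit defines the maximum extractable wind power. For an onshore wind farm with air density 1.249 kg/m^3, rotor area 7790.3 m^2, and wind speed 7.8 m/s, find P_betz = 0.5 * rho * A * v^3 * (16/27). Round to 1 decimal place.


The Betz coefficient Cp_max = 16/27 = 0.5926
v^3 = 7.8^3 = 474.552
P_betz = 0.5 * rho * A * v^3 * Cp_max
P_betz = 0.5 * 1.249 * 7790.3 * 474.552 * 0.5926
P_betz = 1368127.7 W

1368127.7


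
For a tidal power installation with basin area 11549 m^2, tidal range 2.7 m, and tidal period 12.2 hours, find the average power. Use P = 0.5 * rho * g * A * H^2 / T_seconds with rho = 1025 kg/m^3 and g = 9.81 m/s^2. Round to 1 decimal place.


Convert period to seconds: T = 12.2 * 3600 = 43920.0 s
H^2 = 2.7^2 = 7.29
P = 0.5 * rho * g * A * H^2 / T
P = 0.5 * 1025 * 9.81 * 11549 * 7.29 / 43920.0
P = 9637.7 W

9637.7


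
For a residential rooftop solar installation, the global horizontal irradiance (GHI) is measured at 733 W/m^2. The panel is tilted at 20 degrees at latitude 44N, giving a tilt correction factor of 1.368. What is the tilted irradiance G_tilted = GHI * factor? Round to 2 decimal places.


Identify the given values:
  GHI = 733 W/m^2, tilt correction factor = 1.368
Apply the formula G_tilted = GHI * factor:
  G_tilted = 733 * 1.368
  G_tilted = 1002.74 W/m^2

1002.74


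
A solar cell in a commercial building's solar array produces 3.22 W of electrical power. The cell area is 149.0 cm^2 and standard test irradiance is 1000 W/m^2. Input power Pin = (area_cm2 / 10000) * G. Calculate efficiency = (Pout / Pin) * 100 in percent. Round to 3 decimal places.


First compute the input power:
  Pin = area_cm2 / 10000 * G = 149.0 / 10000 * 1000 = 14.9 W
Then compute efficiency:
  Efficiency = (Pout / Pin) * 100 = (3.22 / 14.9) * 100
  Efficiency = 21.611%

21.611


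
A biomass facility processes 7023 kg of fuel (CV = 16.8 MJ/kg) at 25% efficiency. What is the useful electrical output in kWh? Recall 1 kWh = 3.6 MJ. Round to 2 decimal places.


Total energy = mass * CV = 7023 * 16.8 = 117986.4 MJ
Useful energy = total * eta = 117986.4 * 0.25 = 29496.6 MJ
Convert to kWh: 29496.6 / 3.6
Useful energy = 8193.50 kWh

8193.50


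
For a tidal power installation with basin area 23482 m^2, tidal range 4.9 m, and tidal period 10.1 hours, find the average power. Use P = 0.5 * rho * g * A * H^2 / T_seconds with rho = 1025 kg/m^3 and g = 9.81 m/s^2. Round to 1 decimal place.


Convert period to seconds: T = 10.1 * 3600 = 36360.0 s
H^2 = 4.9^2 = 24.01
P = 0.5 * rho * g * A * H^2 / T
P = 0.5 * 1025 * 9.81 * 23482 * 24.01 / 36360.0
P = 77959.0 W

77959.0


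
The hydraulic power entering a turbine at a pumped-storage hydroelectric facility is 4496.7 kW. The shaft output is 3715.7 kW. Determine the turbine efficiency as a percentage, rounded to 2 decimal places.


Turbine efficiency = (output power / input power) * 100
eta = (3715.7 / 4496.7) * 100
eta = 82.63%

82.63


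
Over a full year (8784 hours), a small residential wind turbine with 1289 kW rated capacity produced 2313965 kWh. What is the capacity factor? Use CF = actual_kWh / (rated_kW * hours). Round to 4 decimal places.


Capacity factor = actual output / maximum possible output
Maximum possible = rated * hours = 1289 * 8784 = 11322576 kWh
CF = 2313965 / 11322576
CF = 0.2044

0.2044


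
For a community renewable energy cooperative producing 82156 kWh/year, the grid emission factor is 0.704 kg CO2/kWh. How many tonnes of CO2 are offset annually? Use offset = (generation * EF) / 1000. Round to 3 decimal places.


CO2 offset in kg = generation * emission_factor
CO2 offset = 82156 * 0.704 = 57837.82 kg
Convert to tonnes:
  CO2 offset = 57837.82 / 1000 = 57.838 tonnes

57.838


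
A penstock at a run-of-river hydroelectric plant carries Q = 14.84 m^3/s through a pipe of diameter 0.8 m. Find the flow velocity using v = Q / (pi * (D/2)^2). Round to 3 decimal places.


Compute pipe cross-sectional area:
  A = pi * (D/2)^2 = pi * (0.8/2)^2 = 0.5027 m^2
Calculate velocity:
  v = Q / A = 14.84 / 0.5027
  v = 29.523 m/s

29.523


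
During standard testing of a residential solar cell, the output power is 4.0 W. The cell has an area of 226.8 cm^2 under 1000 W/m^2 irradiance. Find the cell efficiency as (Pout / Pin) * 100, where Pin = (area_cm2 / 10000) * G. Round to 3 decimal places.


First compute the input power:
  Pin = area_cm2 / 10000 * G = 226.8 / 10000 * 1000 = 22.68 W
Then compute efficiency:
  Efficiency = (Pout / Pin) * 100 = (4.0 / 22.68) * 100
  Efficiency = 17.637%

17.637


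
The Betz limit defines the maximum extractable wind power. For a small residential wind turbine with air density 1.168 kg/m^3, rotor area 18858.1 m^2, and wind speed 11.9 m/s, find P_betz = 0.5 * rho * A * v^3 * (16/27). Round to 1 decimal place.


The Betz coefficient Cp_max = 16/27 = 0.5926
v^3 = 11.9^3 = 1685.159
P_betz = 0.5 * rho * A * v^3 * Cp_max
P_betz = 0.5 * 1.168 * 18858.1 * 1685.159 * 0.5926
P_betz = 10997852.3 W

10997852.3


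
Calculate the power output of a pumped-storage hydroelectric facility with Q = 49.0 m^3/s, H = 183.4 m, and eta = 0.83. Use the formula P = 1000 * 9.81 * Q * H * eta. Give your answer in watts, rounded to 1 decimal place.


Apply the hydropower formula P = rho * g * Q * H * eta
rho * g = 1000 * 9.81 = 9810.0
P = 9810.0 * 49.0 * 183.4 * 0.83
P = 73171593.2 W

73171593.2


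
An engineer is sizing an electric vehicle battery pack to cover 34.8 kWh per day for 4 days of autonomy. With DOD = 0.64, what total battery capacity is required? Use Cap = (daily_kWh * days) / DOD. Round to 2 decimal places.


Total energy needed = daily * days = 34.8 * 4 = 139.2 kWh
Account for depth of discharge:
  Cap = total_energy / DOD = 139.2 / 0.64
  Cap = 217.50 kWh

217.50


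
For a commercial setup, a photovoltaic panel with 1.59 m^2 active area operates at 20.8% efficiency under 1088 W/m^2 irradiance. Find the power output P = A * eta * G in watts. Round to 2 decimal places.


Use the solar power formula P = A * eta * G.
Given: A = 1.59 m^2, eta = 0.208, G = 1088 W/m^2
P = 1.59 * 0.208 * 1088
P = 359.82 W

359.82


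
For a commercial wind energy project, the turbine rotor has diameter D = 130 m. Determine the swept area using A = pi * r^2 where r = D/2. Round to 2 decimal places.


Compute the rotor radius:
  r = D / 2 = 130 / 2 = 65.0 m
Calculate swept area:
  A = pi * r^2 = pi * 65.0^2
  A = 13273.23 m^2

13273.23


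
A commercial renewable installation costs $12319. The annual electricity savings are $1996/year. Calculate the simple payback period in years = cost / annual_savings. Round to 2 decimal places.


Simple payback period = initial cost / annual savings
Payback = 12319 / 1996
Payback = 6.17 years

6.17


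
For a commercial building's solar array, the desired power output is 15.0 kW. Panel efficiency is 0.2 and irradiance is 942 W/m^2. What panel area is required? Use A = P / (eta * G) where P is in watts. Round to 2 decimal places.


Convert target power to watts: P = 15.0 * 1000 = 15000.0 W
Compute denominator: eta * G = 0.2 * 942 = 188.4
Required area A = P / (eta * G) = 15000.0 / 188.4
A = 79.62 m^2

79.62


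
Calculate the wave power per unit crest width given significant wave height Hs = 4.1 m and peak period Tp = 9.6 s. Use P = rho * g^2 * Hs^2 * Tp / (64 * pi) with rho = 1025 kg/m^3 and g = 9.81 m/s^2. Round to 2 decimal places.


Apply wave power formula:
  g^2 = 9.81^2 = 96.2361
  Hs^2 = 4.1^2 = 16.81
  Numerator = rho * g^2 * Hs^2 * Tp = 1025 * 96.2361 * 16.81 * 9.6 = 15918451.8
  Denominator = 64 * pi = 201.0619
  P = 15918451.8 / 201.0619 = 79171.88 W/m

79171.88


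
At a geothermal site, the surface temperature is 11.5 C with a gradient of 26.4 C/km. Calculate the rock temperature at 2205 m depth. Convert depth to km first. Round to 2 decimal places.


Convert depth to km: 2205 / 1000 = 2.205 km
Temperature increase = gradient * depth_km = 26.4 * 2.205 = 58.21 C
Temperature at depth = T_surface + delta_T = 11.5 + 58.21
T = 69.71 C

69.71


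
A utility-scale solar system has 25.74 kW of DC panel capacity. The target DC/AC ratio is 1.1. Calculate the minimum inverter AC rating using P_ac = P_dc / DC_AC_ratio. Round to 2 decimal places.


The inverter AC capacity is determined by the DC/AC ratio.
Given: P_dc = 25.74 kW, DC/AC ratio = 1.1
P_ac = P_dc / ratio = 25.74 / 1.1
P_ac = 23.40 kW

23.40


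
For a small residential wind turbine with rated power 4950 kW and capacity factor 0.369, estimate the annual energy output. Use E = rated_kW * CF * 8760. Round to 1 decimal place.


Annual energy = rated_kW * capacity_factor * hours_per_year
Given: P_rated = 4950 kW, CF = 0.369, hours = 8760
E = 4950 * 0.369 * 8760
E = 16000578.0 kWh

16000578.0


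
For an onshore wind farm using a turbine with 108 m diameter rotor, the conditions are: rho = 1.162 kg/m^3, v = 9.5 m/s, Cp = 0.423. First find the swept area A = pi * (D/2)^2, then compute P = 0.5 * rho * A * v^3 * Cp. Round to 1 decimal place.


Step 1 -- Compute swept area:
  A = pi * (D/2)^2 = pi * (108/2)^2 = 9160.88 m^2
Step 2 -- Apply wind power equation:
  P = 0.5 * rho * A * v^3 * Cp
  v^3 = 9.5^3 = 857.375
  P = 0.5 * 1.162 * 9160.88 * 857.375 * 0.423
  P = 1930299.5 W

1930299.5


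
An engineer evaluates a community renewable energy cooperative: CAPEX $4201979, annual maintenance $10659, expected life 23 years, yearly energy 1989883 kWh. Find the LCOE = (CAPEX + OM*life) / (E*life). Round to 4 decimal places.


Total cost = CAPEX + OM * lifetime = 4201979 + 10659 * 23 = 4201979 + 245157 = 4447136
Total generation = annual * lifetime = 1989883 * 23 = 45767309 kWh
LCOE = 4447136 / 45767309
LCOE = 0.0972 $/kWh

0.0972


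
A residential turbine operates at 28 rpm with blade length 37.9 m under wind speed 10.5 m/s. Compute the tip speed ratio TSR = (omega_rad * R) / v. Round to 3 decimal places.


Convert rotational speed to rad/s:
  omega = 28 * 2 * pi / 60 = 2.9322 rad/s
Compute tip speed:
  v_tip = omega * R = 2.9322 * 37.9 = 111.129 m/s
Tip speed ratio:
  TSR = v_tip / v_wind = 111.129 / 10.5 = 10.584

10.584


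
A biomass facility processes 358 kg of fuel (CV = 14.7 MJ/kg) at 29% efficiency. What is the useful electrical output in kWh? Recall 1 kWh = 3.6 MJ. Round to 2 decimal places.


Total energy = mass * CV = 358 * 14.7 = 5262.6 MJ
Useful energy = total * eta = 5262.6 * 0.29 = 1526.15 MJ
Convert to kWh: 1526.15 / 3.6
Useful energy = 423.93 kWh

423.93


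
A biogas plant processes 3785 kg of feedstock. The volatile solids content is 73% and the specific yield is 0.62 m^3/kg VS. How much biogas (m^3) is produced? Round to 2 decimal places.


Compute volatile solids:
  VS = mass * VS_fraction = 3785 * 0.73 = 2763.05 kg
Calculate biogas volume:
  Biogas = VS * specific_yield = 2763.05 * 0.62
  Biogas = 1713.09 m^3

1713.09


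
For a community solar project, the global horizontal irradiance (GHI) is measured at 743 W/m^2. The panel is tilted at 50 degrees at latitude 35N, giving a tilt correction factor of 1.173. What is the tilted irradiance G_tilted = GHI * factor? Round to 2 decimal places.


Identify the given values:
  GHI = 743 W/m^2, tilt correction factor = 1.173
Apply the formula G_tilted = GHI * factor:
  G_tilted = 743 * 1.173
  G_tilted = 871.54 W/m^2

871.54


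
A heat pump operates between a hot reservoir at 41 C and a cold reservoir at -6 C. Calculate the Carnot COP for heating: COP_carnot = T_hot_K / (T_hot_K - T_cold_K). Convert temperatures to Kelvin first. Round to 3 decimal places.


Convert to Kelvin:
  T_hot = 41 + 273.15 = 314.15 K
  T_cold = -6 + 273.15 = 267.15 K
Apply Carnot COP formula:
  COP = T_hot_K / (T_hot_K - T_cold_K) = 314.15 / 47.0
  COP = 6.684

6.684


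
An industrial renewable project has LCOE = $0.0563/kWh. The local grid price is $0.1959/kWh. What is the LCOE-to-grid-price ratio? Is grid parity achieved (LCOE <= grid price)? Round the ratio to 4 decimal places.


Compare LCOE to grid price:
  LCOE = $0.0563/kWh, Grid price = $0.1959/kWh
  Ratio = LCOE / grid_price = 0.0563 / 0.1959 = 0.2874
  Grid parity achieved (ratio <= 1)? yes

0.2874


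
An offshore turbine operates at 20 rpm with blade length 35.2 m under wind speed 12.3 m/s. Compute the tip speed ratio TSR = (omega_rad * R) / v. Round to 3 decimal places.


Convert rotational speed to rad/s:
  omega = 20 * 2 * pi / 60 = 2.0944 rad/s
Compute tip speed:
  v_tip = omega * R = 2.0944 * 35.2 = 73.723 m/s
Tip speed ratio:
  TSR = v_tip / v_wind = 73.723 / 12.3 = 5.994

5.994


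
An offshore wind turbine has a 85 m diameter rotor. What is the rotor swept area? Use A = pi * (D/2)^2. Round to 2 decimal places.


Compute the rotor radius:
  r = D / 2 = 85 / 2 = 42.5 m
Calculate swept area:
  A = pi * r^2 = pi * 42.5^2
  A = 5674.50 m^2

5674.50


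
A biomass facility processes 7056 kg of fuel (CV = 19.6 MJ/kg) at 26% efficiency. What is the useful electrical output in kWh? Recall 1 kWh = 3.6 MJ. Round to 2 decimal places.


Total energy = mass * CV = 7056 * 19.6 = 138297.6 MJ
Useful energy = total * eta = 138297.6 * 0.26 = 35957.38 MJ
Convert to kWh: 35957.38 / 3.6
Useful energy = 9988.16 kWh

9988.16


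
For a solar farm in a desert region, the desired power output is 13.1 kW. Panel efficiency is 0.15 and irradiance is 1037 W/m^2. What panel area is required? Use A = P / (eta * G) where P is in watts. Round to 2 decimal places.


Convert target power to watts: P = 13.1 * 1000 = 13100.0 W
Compute denominator: eta * G = 0.15 * 1037 = 155.55
Required area A = P / (eta * G) = 13100.0 / 155.55
A = 84.22 m^2

84.22


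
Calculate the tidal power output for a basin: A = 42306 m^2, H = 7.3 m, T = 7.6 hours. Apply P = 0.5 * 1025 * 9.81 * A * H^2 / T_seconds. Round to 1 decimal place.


Convert period to seconds: T = 7.6 * 3600 = 27360.0 s
H^2 = 7.3^2 = 53.29
P = 0.5 * rho * g * A * H^2 / T
P = 0.5 * 1025 * 9.81 * 42306 * 53.29 / 27360.0
P = 414280.5 W

414280.5


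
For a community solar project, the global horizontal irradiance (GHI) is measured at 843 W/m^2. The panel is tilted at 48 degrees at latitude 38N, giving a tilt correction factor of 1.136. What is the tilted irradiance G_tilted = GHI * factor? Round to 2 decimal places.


Identify the given values:
  GHI = 843 W/m^2, tilt correction factor = 1.136
Apply the formula G_tilted = GHI * factor:
  G_tilted = 843 * 1.136
  G_tilted = 957.65 W/m^2

957.65


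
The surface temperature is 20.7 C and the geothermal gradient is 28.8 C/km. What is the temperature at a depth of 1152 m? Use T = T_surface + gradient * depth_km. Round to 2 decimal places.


Convert depth to km: 1152 / 1000 = 1.152 km
Temperature increase = gradient * depth_km = 28.8 * 1.152 = 33.18 C
Temperature at depth = T_surface + delta_T = 20.7 + 33.18
T = 53.88 C

53.88


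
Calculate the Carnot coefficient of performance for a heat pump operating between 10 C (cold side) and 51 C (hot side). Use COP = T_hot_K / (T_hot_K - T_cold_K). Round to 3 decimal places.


Convert to Kelvin:
  T_hot = 51 + 273.15 = 324.15 K
  T_cold = 10 + 273.15 = 283.15 K
Apply Carnot COP formula:
  COP = T_hot_K / (T_hot_K - T_cold_K) = 324.15 / 41.0
  COP = 7.906

7.906


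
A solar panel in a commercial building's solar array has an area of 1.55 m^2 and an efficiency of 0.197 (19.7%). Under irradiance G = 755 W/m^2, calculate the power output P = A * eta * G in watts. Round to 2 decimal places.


Use the solar power formula P = A * eta * G.
Given: A = 1.55 m^2, eta = 0.197, G = 755 W/m^2
P = 1.55 * 0.197 * 755
P = 230.54 W

230.54


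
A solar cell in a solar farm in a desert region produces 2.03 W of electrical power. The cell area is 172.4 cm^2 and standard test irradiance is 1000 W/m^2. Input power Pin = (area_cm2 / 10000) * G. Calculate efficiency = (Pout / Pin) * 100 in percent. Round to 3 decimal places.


First compute the input power:
  Pin = area_cm2 / 10000 * G = 172.4 / 10000 * 1000 = 17.24 W
Then compute efficiency:
  Efficiency = (Pout / Pin) * 100 = (2.03 / 17.24) * 100
  Efficiency = 11.775%

11.775


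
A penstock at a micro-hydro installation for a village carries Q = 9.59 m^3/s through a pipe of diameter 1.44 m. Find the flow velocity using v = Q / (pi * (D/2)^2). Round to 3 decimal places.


Compute pipe cross-sectional area:
  A = pi * (D/2)^2 = pi * (1.44/2)^2 = 1.6286 m^2
Calculate velocity:
  v = Q / A = 9.59 / 1.6286
  v = 5.888 m/s

5.888


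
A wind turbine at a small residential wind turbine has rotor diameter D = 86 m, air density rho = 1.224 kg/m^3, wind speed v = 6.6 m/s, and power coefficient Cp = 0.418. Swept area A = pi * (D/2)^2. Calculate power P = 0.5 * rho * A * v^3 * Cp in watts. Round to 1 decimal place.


Step 1 -- Compute swept area:
  A = pi * (D/2)^2 = pi * (86/2)^2 = 5808.8 m^2
Step 2 -- Apply wind power equation:
  P = 0.5 * rho * A * v^3 * Cp
  v^3 = 6.6^3 = 287.496
  P = 0.5 * 1.224 * 5808.8 * 287.496 * 0.418
  P = 427214.8 W

427214.8


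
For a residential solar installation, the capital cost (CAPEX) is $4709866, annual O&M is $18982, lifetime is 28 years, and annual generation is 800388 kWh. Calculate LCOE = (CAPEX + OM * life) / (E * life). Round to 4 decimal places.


Total cost = CAPEX + OM * lifetime = 4709866 + 18982 * 28 = 4709866 + 531496 = 5241362
Total generation = annual * lifetime = 800388 * 28 = 22410864 kWh
LCOE = 5241362 / 22410864
LCOE = 0.2339 $/kWh

0.2339


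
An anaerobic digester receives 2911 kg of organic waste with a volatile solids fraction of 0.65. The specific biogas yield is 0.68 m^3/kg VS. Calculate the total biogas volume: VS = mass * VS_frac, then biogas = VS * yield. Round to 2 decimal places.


Compute volatile solids:
  VS = mass * VS_fraction = 2911 * 0.65 = 1892.15 kg
Calculate biogas volume:
  Biogas = VS * specific_yield = 1892.15 * 0.68
  Biogas = 1286.66 m^3

1286.66


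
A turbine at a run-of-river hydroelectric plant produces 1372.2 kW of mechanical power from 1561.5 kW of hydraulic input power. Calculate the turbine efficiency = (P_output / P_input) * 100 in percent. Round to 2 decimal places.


Turbine efficiency = (output power / input power) * 100
eta = (1372.2 / 1561.5) * 100
eta = 87.88%

87.88


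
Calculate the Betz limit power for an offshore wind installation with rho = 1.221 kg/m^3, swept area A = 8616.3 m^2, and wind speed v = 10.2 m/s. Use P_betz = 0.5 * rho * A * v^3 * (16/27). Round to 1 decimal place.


The Betz coefficient Cp_max = 16/27 = 0.5926
v^3 = 10.2^3 = 1061.208
P_betz = 0.5 * rho * A * v^3 * Cp_max
P_betz = 0.5 * 1.221 * 8616.3 * 1061.208 * 0.5926
P_betz = 3307982.6 W

3307982.6


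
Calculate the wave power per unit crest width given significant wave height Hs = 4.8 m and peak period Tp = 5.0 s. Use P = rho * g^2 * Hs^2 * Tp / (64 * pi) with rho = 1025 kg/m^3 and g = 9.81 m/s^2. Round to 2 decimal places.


Apply wave power formula:
  g^2 = 9.81^2 = 96.2361
  Hs^2 = 4.8^2 = 23.04
  Numerator = rho * g^2 * Hs^2 * Tp = 1025 * 96.2361 * 23.04 * 5.0 = 11363558.69
  Denominator = 64 * pi = 201.0619
  P = 11363558.69 / 201.0619 = 56517.70 W/m

56517.70


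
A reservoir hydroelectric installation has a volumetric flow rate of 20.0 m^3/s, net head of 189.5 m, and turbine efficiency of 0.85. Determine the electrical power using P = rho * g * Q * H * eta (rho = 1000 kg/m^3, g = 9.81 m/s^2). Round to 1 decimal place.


Apply the hydropower formula P = rho * g * Q * H * eta
rho * g = 1000 * 9.81 = 9810.0
P = 9810.0 * 20.0 * 189.5 * 0.85
P = 31602915.0 W

31602915.0


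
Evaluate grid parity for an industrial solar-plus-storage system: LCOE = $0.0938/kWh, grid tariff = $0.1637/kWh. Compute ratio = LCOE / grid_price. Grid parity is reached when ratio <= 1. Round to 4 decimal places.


Compare LCOE to grid price:
  LCOE = $0.0938/kWh, Grid price = $0.1637/kWh
  Ratio = LCOE / grid_price = 0.0938 / 0.1637 = 0.5730
  Grid parity achieved (ratio <= 1)? yes

0.5730


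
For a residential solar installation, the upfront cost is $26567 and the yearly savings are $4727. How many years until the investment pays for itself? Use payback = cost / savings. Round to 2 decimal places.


Simple payback period = initial cost / annual savings
Payback = 26567 / 4727
Payback = 5.62 years

5.62


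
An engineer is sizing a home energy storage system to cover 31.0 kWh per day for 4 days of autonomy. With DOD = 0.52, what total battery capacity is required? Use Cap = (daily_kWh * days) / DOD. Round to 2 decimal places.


Total energy needed = daily * days = 31.0 * 4 = 124.0 kWh
Account for depth of discharge:
  Cap = total_energy / DOD = 124.0 / 0.52
  Cap = 238.46 kWh

238.46


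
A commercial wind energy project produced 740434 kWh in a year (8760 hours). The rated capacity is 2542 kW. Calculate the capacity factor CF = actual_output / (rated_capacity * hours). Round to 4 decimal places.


Capacity factor = actual output / maximum possible output
Maximum possible = rated * hours = 2542 * 8760 = 22267920 kWh
CF = 740434 / 22267920
CF = 0.0333

0.0333


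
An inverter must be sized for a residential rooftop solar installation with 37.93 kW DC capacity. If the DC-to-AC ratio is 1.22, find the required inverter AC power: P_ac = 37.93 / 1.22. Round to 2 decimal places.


The inverter AC capacity is determined by the DC/AC ratio.
Given: P_dc = 37.93 kW, DC/AC ratio = 1.22
P_ac = P_dc / ratio = 37.93 / 1.22
P_ac = 31.09 kW

31.09
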